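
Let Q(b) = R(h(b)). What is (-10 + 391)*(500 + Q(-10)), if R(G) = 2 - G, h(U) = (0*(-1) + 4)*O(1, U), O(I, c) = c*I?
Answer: 206502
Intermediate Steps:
O(I, c) = I*c
h(U) = 4*U (h(U) = (0*(-1) + 4)*(1*U) = (0 + 4)*U = 4*U)
Q(b) = 2 - 4*b
(-10 + 391)*(500 + Q(-10)) = (-10 + 391)*(500 + (2 - 4*(-10))) = 381*(500 + (2 + 40)) = 381*(500 + 42) = 381*542 = 206502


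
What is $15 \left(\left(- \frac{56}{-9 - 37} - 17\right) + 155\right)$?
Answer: $\frac{48030}{23} \approx 2088.3$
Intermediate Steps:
$15 \left(\left(- \frac{56}{-9 - 37} - 17\right) + 155\right) = 15 \left(\left(- \frac{56}{-46} - 17\right) + 155\right) = 15 \left(\left(\left(-56\right) \left(- \frac{1}{46}\right) - 17\right) + 155\right) = 15 \left(\left(\frac{28}{23} - 17\right) + 155\right) = 15 \left(- \frac{363}{23} + 155\right) = 15 \cdot \frac{3202}{23} = \frac{48030}{23}$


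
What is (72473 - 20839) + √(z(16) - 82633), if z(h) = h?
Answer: 51634 + I*√82617 ≈ 51634.0 + 287.43*I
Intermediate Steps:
(72473 - 20839) + √(z(16) - 82633) = (72473 - 20839) + √(16 - 82633) = 51634 + √(-82617) = 51634 + I*√82617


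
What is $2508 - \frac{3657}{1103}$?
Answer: $\frac{2762667}{1103} \approx 2504.7$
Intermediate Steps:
$2508 - \frac{3657}{1103} = \frac{2762667}{1103}$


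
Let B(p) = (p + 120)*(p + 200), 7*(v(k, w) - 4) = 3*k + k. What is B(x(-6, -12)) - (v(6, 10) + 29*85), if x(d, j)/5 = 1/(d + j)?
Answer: 48623107/2268 ≈ 21439.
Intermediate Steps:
v(k, w) = 4 + 4*k/7 (v(k, w) = 4 + (3*k + k)/7 = 4 + (4*k)/7 = 4 + 4*k/7)
x(d, j) = 5/(d + j)
B(p) = (120 + p)*(200 + p)
B(x(-6, -12)) - (v(6, 10) + 29*85) = (24000 + (5/(-6 - 12))² + 320*(5/(-6 - 12))) - ((4 + (4/7)*6) + 29*85) = (24000 + (5/(-18))² + 320*(5/(-18))) - ((4 + 24/7) + 2465) = (24000 + (5*(-1/18))² + 320*(5*(-1/18))) - (52/7 + 2465) = (24000 + (-5/18)² + 320*(-5/18)) - 1*17307/7 = (24000 + 25/324 - 800/9) - 17307/7 = 7747225/324 - 17307/7 = 48623107/2268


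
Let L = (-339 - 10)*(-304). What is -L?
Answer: -106096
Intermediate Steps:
L = 106096 (L = -349*(-304) = 106096)
-L = -1*106096 = -106096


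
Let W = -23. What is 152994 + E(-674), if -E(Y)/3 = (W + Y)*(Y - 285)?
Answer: -1852275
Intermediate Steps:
E(Y) = -3*(-285 + Y)*(-23 + Y) (E(Y) = -3*(-23 + Y)*(Y - 285) = -3*(-23 + Y)*(-285 + Y) = -3*(-285 + Y)*(-23 + Y))
152994 + E(-674) = 152994 + (-19665 - 3*(-674)² + 924*(-674)) = 152994 + (-19665 - 3*454276 - 622776) = 152994 + (-19665 - 1362828 - 622776) = 152994 - 2005269 = -1852275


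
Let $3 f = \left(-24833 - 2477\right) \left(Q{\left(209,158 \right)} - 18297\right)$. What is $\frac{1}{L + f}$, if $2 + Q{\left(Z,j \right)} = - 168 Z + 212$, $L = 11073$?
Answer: $\frac{1}{484299303} \approx 2.0648 \cdot 10^{-9}$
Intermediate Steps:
$Q{\left(Z,j \right)} = 210 - 168 Z$ ($Q{\left(Z,j \right)} = -2 - \left(-212 + 168 Z\right) = 210 - 168 Z$)
$f = 484288230$ ($f = \frac{\left(-24833 - 2477\right) \left(\left(210 - 35112\right) - 18297\right)}{3} = \frac{\left(-27310\right) \left(\left(210 - 35112\right) - 18297\right)}{3} = \frac{\left(-27310\right) \left(-34902 - 18297\right)}{3} = \frac{\left(-27310\right) \left(-53199\right)}{3} = \frac{1}{3} \cdot 1452864690 = 484288230$)
$\frac{1}{L + f} = \frac{1}{11073 + 484288230} = \frac{1}{484299303}$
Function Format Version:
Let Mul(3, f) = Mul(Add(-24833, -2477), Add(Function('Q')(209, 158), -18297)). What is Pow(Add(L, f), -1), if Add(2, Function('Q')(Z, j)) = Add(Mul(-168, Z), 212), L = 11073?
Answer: Rational(1, 484299303) ≈ 2.0648e-9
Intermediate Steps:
Function('Q')(Z, j) = Add(210, Mul(-168, Z)) (Function('Q')(Z, j) = Add(-2, Add(Mul(-168, Z), 212)) = Add(-2, Add(212, Mul(-168, Z))) = Add(210, Mul(-168, Z)))
f = 484288230 (f = Mul(Rational(1, 3), Mul(Add(-24833, -2477), Add(Add(210, Mul(-168, 209)), -18297))) = Mul(Rational(1, 3), Mul(-27310, Add(Add(210, -35112), -18297))) = Mul(Rational(1, 3), Mul(-27310, Add(-34902, -18297))) = Mul(Rational(1, 3), Mul(-27310, -53199)) = Mul(Rational(1, 3), 1452864690) = 484288230)
Pow(Add(L, f), -1) = Pow(Add(11073, 484288230), -1) = Pow(484299303, -1) = Rational(1, 484299303)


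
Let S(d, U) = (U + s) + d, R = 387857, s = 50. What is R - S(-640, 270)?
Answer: 388177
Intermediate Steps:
S(d, U) = 50 + U + d (S(d, U) = (U + 50) + d = (50 + U) + d = 50 + U + d)
R - S(-640, 270) = 387857 - (50 + 270 - 640) = 387857 - 1*(-320) = 387857 + 320 = 388177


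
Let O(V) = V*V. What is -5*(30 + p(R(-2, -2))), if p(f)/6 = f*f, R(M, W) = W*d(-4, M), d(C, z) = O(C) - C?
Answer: -48150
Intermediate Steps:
O(V) = V²
d(C, z) = C² - C
R(M, W) = 20*W (R(M, W) = W*(-4*(-1 - 4)) = W*(-4*(-5)) = W*20 = 20*W)
p(f) = 6*f² (p(f) = 6*(f*f) = 6*f²)
-5*(30 + p(R(-2, -2))) = -5*(30 + 6*(20*(-2))²) = -5*(30 + 6*(-40)²) = -5*(30 + 6*1600) = -5*(30 + 9600) = -5*9630 = -48150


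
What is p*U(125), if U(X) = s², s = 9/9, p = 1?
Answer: 1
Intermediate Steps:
s = 1 (s = 9*(⅑) = 1)
U(X) = 1 (U(X) = 1² = 1)
p*U(125) = 1*1 = 1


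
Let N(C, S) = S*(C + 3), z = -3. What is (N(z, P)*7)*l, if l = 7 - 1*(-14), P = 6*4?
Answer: 0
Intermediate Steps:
P = 24
l = 21 (l = 7 + 14 = 21)
N(C, S) = S*(3 + C)
(N(z, P)*7)*l = ((24*(3 - 3))*7)*21 = ((24*0)*7)*21 = (0*7)*21 = 0*21 = 0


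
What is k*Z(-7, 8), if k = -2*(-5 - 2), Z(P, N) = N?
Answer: 112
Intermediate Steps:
k = 14 (k = -2*(-7) = 14)
k*Z(-7, 8) = 14*8 = 112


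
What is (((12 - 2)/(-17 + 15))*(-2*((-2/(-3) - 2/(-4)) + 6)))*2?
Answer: 430/3 ≈ 143.33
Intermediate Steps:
(((12 - 2)/(-17 + 15))*(-2*((-2/(-3) - 2/(-4)) + 6)))*2 = ((10/(-2))*(-2*((-2*(-1/3) - 2*(-1/4)) + 6)))*2 = ((10*(-1/2))*(-2*((2/3 + 1/2) + 6)))*2 = -(-10)*(7/6 + 6)*2 = -(-10)*43/6*2 = -5*(-43/3)*2 = (215/3)*2 = 430/3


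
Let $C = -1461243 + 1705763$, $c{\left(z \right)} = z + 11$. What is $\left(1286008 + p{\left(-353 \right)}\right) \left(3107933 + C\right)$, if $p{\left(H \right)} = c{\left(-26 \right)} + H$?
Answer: $4310047674920$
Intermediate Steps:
$c{\left(z \right)} = 11 + z$
$C = 244520$
$p{\left(H \right)} = -15 + H$ ($p{\left(H \right)} = \left(11 - 26\right) + H = -15 + H$)
$\left(1286008 + p{\left(-353 \right)}\right) \left(3107933 + C\right) = \left(1286008 - 368\right) \left(3107933 + 244520\right) = \left(1286008 - 368\right) 3352453 = 1285640 \cdot 3352453 = 4310047674920$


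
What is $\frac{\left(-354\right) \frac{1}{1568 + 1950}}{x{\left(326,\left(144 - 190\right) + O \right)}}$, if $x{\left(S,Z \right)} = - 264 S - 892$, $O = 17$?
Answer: $\frac{177}{152955604} \approx 1.1572 \cdot 10^{-6}$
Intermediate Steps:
$x{\left(S,Z \right)} = -892 - 264 S$
$\frac{\left(-354\right) \frac{1}{1568 + 1950}}{x{\left(326,\left(144 - 190\right) + O \right)}} = \frac{\left(-354\right) \frac{1}{1568 + 1950}}{-892 - 86064} = \frac{\left(-354\right) \frac{1}{3518}}{-892 - 86064} = \frac{\left(-354\right) \frac{1}{3518}}{-86956} = \left(- \frac{177}{1759}\right) \left(- \frac{1}{86956}\right) = \frac{177}{152955604}$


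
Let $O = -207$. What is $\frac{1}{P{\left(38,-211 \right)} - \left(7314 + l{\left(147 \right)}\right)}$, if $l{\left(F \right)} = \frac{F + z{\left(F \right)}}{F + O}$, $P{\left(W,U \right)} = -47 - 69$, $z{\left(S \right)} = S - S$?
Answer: $- \frac{20}{148551} \approx -0.00013463$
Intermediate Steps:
$z{\left(S \right)} = 0$
$P{\left(W,U \right)} = -116$
$l{\left(F \right)} = \frac{F}{-207 + F}$ ($l{\left(F \right)} = \frac{F + 0}{F - 207} = \frac{F}{-207 + F}$)
$\frac{1}{P{\left(38,-211 \right)} - \left(7314 + l{\left(147 \right)}\right)} = \frac{1}{-116 - \left(7314 + \frac{147}{-207 + 147}\right)} = \frac{1}{-116 - \left(7314 + \frac{147}{-60}\right)} = \frac{1}{-116 - \left(7314 + 147 \left(- \frac{1}{60}\right)\right)} = \frac{1}{-116 - \frac{146231}{20}} = \frac{1}{- \frac{148551}{20}} = - \frac{20}{148551}$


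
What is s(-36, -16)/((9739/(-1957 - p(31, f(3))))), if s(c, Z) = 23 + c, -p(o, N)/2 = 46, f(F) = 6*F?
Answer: 24245/9739 ≈ 2.4895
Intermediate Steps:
p(o, N) = -92 (p(o, N) = -2*46 = -92)
s(-36, -16)/((9739/(-1957 - p(31, f(3))))) = (23 - 36)/((9739/(-1957 - 1*(-92)))) = -13/(9739/(-1957 + 92)) = -13/(9739/(-1865)) = -13/(9739*(-1/1865)) = -13/(-9739/1865) = -13*(-1865/9739) = 24245/9739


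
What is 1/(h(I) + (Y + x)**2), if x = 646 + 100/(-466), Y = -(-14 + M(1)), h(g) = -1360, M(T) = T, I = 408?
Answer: 54289/23487495969 ≈ 2.3114e-6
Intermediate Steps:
Y = 13 (Y = -(-14 + 1) = -1*(-13) = 13)
x = 150468/233 (x = 646 + 100*(-1/466) = 646 - 50/233 = 150468/233 ≈ 645.79)
1/(h(I) + (Y + x)**2) = 1/(-1360 + (13 + 150468/233)**2) = 1/(-1360 + (153497/233)**2) = 1/(-1360 + 23561329009/54289) = 1/(23487495969/54289) = 54289/23487495969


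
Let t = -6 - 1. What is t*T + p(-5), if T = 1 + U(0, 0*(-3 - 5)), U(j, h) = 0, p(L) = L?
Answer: -12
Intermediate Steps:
t = -7
T = 1 (T = 1 + 0 = 1)
t*T + p(-5) = -7*1 - 5 = -7 - 5 = -12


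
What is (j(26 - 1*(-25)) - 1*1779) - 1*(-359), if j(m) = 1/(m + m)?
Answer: -144839/102 ≈ -1420.0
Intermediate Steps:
j(m) = 1/(2*m)
(j(26 - 1*(-25)) - 1*1779) - 1*(-359) = (1/(2*(26 - 1*(-25))) - 1*1779) - 1*(-359) = (1/(2*(26 + 25)) - 1779) + 359 = ((½)/51 - 1779) + 359 = ((½)*(1/51) - 1779) + 359 = (1/102 - 1779) + 359 = -181457/102 + 359 = -144839/102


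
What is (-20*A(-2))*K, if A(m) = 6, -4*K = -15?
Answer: -450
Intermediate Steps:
K = 15/4 (K = -¼*(-15) = 15/4 ≈ 3.7500)
(-20*A(-2))*K = -20*6*(15/4) = -120*15/4 = -450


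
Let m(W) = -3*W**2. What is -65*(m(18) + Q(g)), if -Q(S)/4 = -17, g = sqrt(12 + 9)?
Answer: 58760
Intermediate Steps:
g = sqrt(21) ≈ 4.5826
Q(S) = 68 (Q(S) = -4*(-17) = 68)
-65*(m(18) + Q(g)) = -65*(-3*18**2 + 68) = -65*(-3*324 + 68) = -65*(-972 + 68) = -65*(-904) = 58760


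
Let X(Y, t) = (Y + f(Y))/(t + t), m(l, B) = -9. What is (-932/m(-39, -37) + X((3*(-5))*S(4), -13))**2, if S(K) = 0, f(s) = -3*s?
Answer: 868624/81 ≈ 10724.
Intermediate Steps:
X(Y, t) = -Y/t (X(Y, t) = (Y - 3*Y)/(t + t) = (-2*Y)/((2*t)) = (-2*Y)*(1/(2*t)) = -Y/t)
(-932/m(-39, -37) + X((3*(-5))*S(4), -13))**2 = (-932/(-9) - 1*(3*(-5))*0/(-13))**2 = (-932*(-1/9) - 1*(-15*0)*(-1/13))**2 = (932/9 - 1*0*(-1/13))**2 = (932/9 + 0)**2 = (932/9)**2 = 868624/81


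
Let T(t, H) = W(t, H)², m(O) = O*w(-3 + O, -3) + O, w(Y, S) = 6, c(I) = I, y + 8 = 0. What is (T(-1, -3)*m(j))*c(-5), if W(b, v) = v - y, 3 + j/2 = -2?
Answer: 8750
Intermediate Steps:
y = -8 (y = -8 + 0 = -8)
j = -10 (j = -6 + 2*(-2) = -6 - 4 = -10)
W(b, v) = 8 + v (W(b, v) = v - 1*(-8) = v + 8 = 8 + v)
m(O) = 7*O (m(O) = O*6 + O = 6*O + O = 7*O)
T(t, H) = (8 + H)²
(T(-1, -3)*m(j))*c(-5) = ((8 - 3)²*(7*(-10)))*(-5) = (5²*(-70))*(-5) = (25*(-70))*(-5) = -1750*(-5) = 8750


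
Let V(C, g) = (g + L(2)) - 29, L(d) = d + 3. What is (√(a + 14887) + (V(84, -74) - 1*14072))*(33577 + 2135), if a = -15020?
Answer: -506039040 + 35712*I*√133 ≈ -5.0604e+8 + 4.1185e+5*I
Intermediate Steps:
L(d) = 3 + d
V(C, g) = -24 + g (V(C, g) = (g + (3 + 2)) - 29 = (g + 5) - 29 = (5 + g) - 29 = -24 + g)
(√(a + 14887) + (V(84, -74) - 1*14072))*(33577 + 2135) = (√(-15020 + 14887) + ((-24 - 74) - 1*14072))*(33577 + 2135) = (√(-133) + (-98 - 14072))*35712 = (I*√133 - 14170)*35712 = (-14170 + I*√133)*35712 = -506039040 + 35712*I*√133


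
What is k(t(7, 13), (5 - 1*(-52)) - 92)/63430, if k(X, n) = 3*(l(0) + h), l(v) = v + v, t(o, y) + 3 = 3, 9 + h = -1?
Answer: -3/6343 ≈ -0.00047296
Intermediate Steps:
h = -10 (h = -9 - 1 = -10)
t(o, y) = 0 (t(o, y) = -3 + 3 = 0)
l(v) = 2*v
k(X, n) = -30 (k(X, n) = 3*(2*0 - 10) = 3*(0 - 10) = 3*(-10) = -30)
k(t(7, 13), (5 - 1*(-52)) - 92)/63430 = -30/63430 = -30*1/63430 = -3/6343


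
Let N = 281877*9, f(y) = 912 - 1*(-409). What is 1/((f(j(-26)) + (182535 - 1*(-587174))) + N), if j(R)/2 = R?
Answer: 1/3307923 ≈ 3.0230e-7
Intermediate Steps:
j(R) = 2*R
f(y) = 1321 (f(y) = 912 + 409 = 1321)
N = 2536893
1/((f(j(-26)) + (182535 - 1*(-587174))) + N) = 1/((1321 + (182535 - 1*(-587174))) + 2536893) = 1/((1321 + (182535 + 587174)) + 2536893) = 1/((1321 + 769709) + 2536893) = 1/(771030 + 2536893) = 1/3307923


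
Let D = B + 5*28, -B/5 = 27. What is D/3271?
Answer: 5/3271 ≈ 0.0015286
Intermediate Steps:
B = -135 (B = -5*27 = -135)
D = 5 (D = -135 + 5*28 = -135 + 140 = 5)
D/3271 = 5/3271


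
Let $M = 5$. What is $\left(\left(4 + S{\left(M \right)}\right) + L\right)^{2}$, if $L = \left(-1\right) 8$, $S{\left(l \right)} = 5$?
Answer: $1$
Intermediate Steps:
$L = -8$
$\left(\left(4 + S{\left(M \right)}\right) + L\right)^{2} = \left(\left(4 + 5\right) - 8\right)^{2} = \left(9 - 8\right)^{2} = 1^{2} = 1$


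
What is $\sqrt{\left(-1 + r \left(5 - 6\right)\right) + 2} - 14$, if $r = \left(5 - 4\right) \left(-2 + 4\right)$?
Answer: $-14 + i \approx -14.0 + 1.0 i$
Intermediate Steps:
$r = 2$ ($r = 1 \cdot 2 = 2$)
$\sqrt{\left(-1 + r \left(5 - 6\right)\right) + 2} - 14 = \sqrt{\left(-1 + 2 \left(5 - 6\right)\right) + 2} - 14 = \sqrt{\left(-1 + 2 \left(-1\right)\right) + 2} - 14 = \sqrt{\left(-1 - 2\right) + 2} - 14 = \sqrt{-3 + 2} - 14 = \sqrt{-1} - 14 = i - 14 = -14 + i$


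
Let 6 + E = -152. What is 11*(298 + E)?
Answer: 1540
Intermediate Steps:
E = -158 (E = -6 - 152 = -158)
11*(298 + E) = 11*(298 - 158) = 11*140 = 1540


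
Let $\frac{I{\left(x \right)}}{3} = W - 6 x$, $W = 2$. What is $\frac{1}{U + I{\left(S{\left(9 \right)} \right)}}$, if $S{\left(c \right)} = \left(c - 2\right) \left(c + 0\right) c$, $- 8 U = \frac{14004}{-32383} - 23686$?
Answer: $- \frac{129532}{937707529} \approx -0.00013814$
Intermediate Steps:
$U = \frac{383518871}{129532}$ ($U = - \frac{\frac{14004}{-32383} - 23686}{8} = - \frac{14004 \left(- \frac{1}{32383}\right) - 23686}{8} = - \frac{- \frac{14004}{32383} - 23686}{8} = \left(- \frac{1}{8}\right) \left(- \frac{767037742}{32383}\right) = \frac{383518871}{129532} \approx 2960.8$)
$S{\left(c \right)} = c^{2} \left(-2 + c\right)$ ($S{\left(c \right)} = \left(-2 + c\right) c c = c \left(-2 + c\right) c = c^{2} \left(-2 + c\right)$)
$I{\left(x \right)} = 6 - 18 x$ ($I{\left(x \right)} = 3 \left(2 - 6 x\right) = 6 - 18 x$)
$\frac{1}{U + I{\left(S{\left(9 \right)} \right)}} = \frac{1}{\frac{383518871}{129532} + \left(6 - 18 \cdot 9^{2} \left(-2 + 9\right)\right)} = \frac{1}{\frac{383518871}{129532} + \left(6 - 18 \cdot 81 \cdot 7\right)} = \frac{1}{\frac{383518871}{129532} + \left(6 - 10206\right)} = \frac{1}{\frac{383518871}{129532} - 10200} = \frac{1}{- \frac{937707529}{129532}} = - \frac{129532}{937707529}$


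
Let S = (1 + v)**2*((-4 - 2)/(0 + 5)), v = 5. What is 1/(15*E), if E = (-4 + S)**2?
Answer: 5/167088 ≈ 2.9924e-5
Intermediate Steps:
S = -216/5 (S = (1 + 5)**2*((-4 - 2)/(0 + 5)) = 6**2*(-6/5) = 36*(-6*1/5) = 36*(-6/5) = -216/5 ≈ -43.200)
E = 55696/25 (E = (-4 - 216/5)**2 = (-236/5)**2 = 55696/25 ≈ 2227.8)
1/(15*E) = 1/(15*(55696/25)) = 1/(167088/5) = 5/167088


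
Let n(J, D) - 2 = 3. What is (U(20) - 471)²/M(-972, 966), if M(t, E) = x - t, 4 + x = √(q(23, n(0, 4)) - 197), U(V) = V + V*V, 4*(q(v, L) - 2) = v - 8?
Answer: 10071072/3748861 - 15606*I*√85/3748861 ≈ 2.6864 - 0.03838*I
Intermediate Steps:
n(J, D) = 5 (n(J, D) = 2 + 3 = 5)
q(v, L) = v/4 (q(v, L) = 2 + (v - 8)/4 = 2 + (-8 + v)/4 = 2 + (-2 + v/4) = v/4)
U(V) = V + V²
x = -4 + 3*I*√85/2 (x = -4 + √((¼)*23 - 197) = -4 + √(23/4 - 197) = -4 + √(-765/4) = -4 + 3*I*√85/2 ≈ -4.0 + 13.829*I)
M(t, E) = -4 - t + 3*I*√85/2 (M(t, E) = (-4 + 3*I*√85/2) - t = -4 - t + 3*I*√85/2)
(U(20) - 471)²/M(-972, 966) = (20*(1 + 20) - 471)²/(-4 - 1*(-972) + 3*I*√85/2) = (20*21 - 471)²/(-4 + 972 + 3*I*√85/2) = (420 - 471)²/(968 + 3*I*√85/2) = (-51)²/(968 + 3*I*√85/2) = 2601/(968 + 3*I*√85/2)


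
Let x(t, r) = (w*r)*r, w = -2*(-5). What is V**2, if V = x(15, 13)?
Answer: 2856100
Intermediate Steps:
w = 10
x(t, r) = 10*r**2 (x(t, r) = (10*r)*r = 10*r**2)
V = 1690 (V = 10*13**2 = 10*169 = 1690)
V**2 = 1690**2 = 2856100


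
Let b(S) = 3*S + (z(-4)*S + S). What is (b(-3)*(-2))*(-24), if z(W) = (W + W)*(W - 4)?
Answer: -9792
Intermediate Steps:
z(W) = 2*W*(-4 + W) (z(W) = (2*W)*(-4 + W) = 2*W*(-4 + W))
b(S) = 68*S (b(S) = 3*S + ((2*(-4)*(-4 - 4))*S + S) = 3*S + ((2*(-4)*(-8))*S + S) = 3*S + (64*S + S) = 3*S + 65*S = 68*S)
(b(-3)*(-2))*(-24) = ((68*(-3))*(-2))*(-24) = -204*(-2)*(-24) = 408*(-24) = -9792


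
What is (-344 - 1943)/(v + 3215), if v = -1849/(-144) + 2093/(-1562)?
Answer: -257205168/362865133 ≈ -0.70882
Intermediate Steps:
v = 1293373/112464 (v = -1849*(-1/144) + 2093*(-1/1562) = 1849/144 - 2093/1562 = 1293373/112464 ≈ 11.500)
(-344 - 1943)/(v + 3215) = (-344 - 1943)/(1293373/112464 + 3215) = -2287/362865133/112464 = -2287*112464/362865133 = -257205168/362865133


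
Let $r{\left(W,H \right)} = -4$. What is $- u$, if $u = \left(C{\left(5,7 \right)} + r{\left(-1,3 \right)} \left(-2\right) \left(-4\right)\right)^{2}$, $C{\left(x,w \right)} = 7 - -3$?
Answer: $-484$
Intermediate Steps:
$C{\left(x,w \right)} = 10$ ($C{\left(x,w \right)} = 7 + 3 = 10$)
$u = 484$ ($u = \left(10 + \left(-4\right) \left(-2\right) \left(-4\right)\right)^{2} = \left(10 + 8 \left(-4\right)\right)^{2} = \left(10 - 32\right)^{2} = \left(-22\right)^{2} = 484$)
$- u = \left(-1\right) 484 = -484$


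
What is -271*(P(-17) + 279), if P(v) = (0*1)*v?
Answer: -75609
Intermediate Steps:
P(v) = 0 (P(v) = 0*v = 0)
-271*(P(-17) + 279) = -271*(0 + 279) = -271*279 = -75609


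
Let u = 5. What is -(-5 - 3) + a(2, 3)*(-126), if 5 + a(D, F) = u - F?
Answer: 386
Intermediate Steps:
a(D, F) = -F (a(D, F) = -5 + (5 - F) = -F)
-(-5 - 3) + a(2, 3)*(-126) = -(-5 - 3) - 1*3*(-126) = -1*(-8) - 3*(-126) = 8 + 378 = 386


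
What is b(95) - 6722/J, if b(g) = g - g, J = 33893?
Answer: -6722/33893 ≈ -0.19833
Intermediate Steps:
b(g) = 0
b(95) - 6722/J = 0 - 6722/33893 = -6722/33893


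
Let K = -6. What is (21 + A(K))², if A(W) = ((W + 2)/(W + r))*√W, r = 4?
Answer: 417 + 84*I*√6 ≈ 417.0 + 205.76*I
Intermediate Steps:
A(W) = √W*(2 + W)/(4 + W) (A(W) = ((W + 2)/(W + 4))*√W = ((2 + W)/(4 + W))*√W = √W*(2 + W)/(4 + W))
(21 + A(K))² = (21 + √(-6)*(2 - 6)/(4 - 6))² = (21 + (I*√6)*(-4)/(-2))² = (21 + (I*√6)*(-½)*(-4))² = (21 + 2*I*√6)²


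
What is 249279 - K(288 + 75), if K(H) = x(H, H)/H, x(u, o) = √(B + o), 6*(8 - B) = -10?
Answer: 249279 - √3354/1089 ≈ 2.4928e+5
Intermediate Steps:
B = 29/3 (B = 8 - ⅙*(-10) = 8 + 5/3 = 29/3 ≈ 9.6667)
x(u, o) = √(29/3 + o)
K(H) = √(87 + 9*H)/(3*H) (K(H) = (√(87 + 9*H)/3)/H = √(87 + 9*H)/(3*H))
249279 - K(288 + 75) = 249279 - √(87 + 9*(288 + 75))/(3*(288 + 75)) = 249279 - √(87 + 9*363)/(3*363) = 249279 - √(87 + 3267)/(3*363) = 249279 - √3354/(3*363) = 249279 - √3354/1089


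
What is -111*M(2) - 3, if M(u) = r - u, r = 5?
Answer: -336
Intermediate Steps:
M(u) = 5 - u
-111*M(2) - 3 = -111*(5 - 1*2) - 3 = -111*(5 - 2) - 3 = -111*3 - 3 = -333 - 3 = -336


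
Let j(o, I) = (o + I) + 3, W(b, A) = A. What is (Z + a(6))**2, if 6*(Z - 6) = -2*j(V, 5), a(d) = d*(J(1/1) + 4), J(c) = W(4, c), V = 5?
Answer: 9025/9 ≈ 1002.8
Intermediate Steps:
j(o, I) = 3 + I + o (j(o, I) = (I + o) + 3 = 3 + I + o)
J(c) = c
a(d) = 5*d (a(d) = d*(1/1 + 4) = d*(1 + 4) = d*5 = 5*d)
Z = 5/3 (Z = 6 + (-2*(3 + 5 + 5))/6 = 6 + (-2*13)/6 = 6 + (1/6)*(-26) = 6 - 13/3 = 5/3 ≈ 1.6667)
(Z + a(6))**2 = (5/3 + 5*6)**2 = (5/3 + 30)**2 = (95/3)**2 = 9025/9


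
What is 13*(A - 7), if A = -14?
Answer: -273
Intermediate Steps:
13*(A - 7) = 13*(-14 - 7) = 13*(-21) = -273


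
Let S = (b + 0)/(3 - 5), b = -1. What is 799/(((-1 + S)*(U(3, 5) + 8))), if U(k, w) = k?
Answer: -1598/11 ≈ -145.27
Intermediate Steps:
S = 1/2 (S = (-1 + 0)/(3 - 5) = -1/(-2) = -1*(-1/2) = 1/2 ≈ 0.50000)
799/(((-1 + S)*(U(3, 5) + 8))) = 799/(((-1 + 1/2)*(3 + 8))) = 799/((-1/2*11)) = 799/(-11/2) = 799*(-2/11) = -1598/11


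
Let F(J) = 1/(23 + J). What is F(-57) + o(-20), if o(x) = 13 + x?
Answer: -239/34 ≈ -7.0294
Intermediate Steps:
F(-57) + o(-20) = 1/(23 - 57) + (13 - 20) = 1/(-34) - 7 = -1/34 - 7 = -239/34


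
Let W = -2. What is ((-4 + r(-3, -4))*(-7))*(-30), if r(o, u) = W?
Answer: -1260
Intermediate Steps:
r(o, u) = -2
((-4 + r(-3, -4))*(-7))*(-30) = ((-4 - 2)*(-7))*(-30) = -6*(-7)*(-30) = 42*(-30) = -1260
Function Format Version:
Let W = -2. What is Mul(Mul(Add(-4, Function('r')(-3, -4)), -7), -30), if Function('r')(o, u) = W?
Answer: -1260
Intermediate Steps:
Function('r')(o, u) = -2
Mul(Mul(Add(-4, Function('r')(-3, -4)), -7), -30) = Mul(Mul(Add(-4, -2), -7), -30) = Mul(Mul(-6, -7), -30) = Mul(42, -30) = -1260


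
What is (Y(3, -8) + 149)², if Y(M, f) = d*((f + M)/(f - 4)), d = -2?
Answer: 790321/36 ≈ 21953.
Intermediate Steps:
Y(M, f) = -2*(M + f)/(-4 + f) (Y(M, f) = -2*(f + M)/(f - 4) = -2*(M + f)/(-4 + f))
(Y(3, -8) + 149)² = (2*(-1*3 - 1*(-8))/(-4 - 8) + 149)² = (2*(-3 + 8)/(-12) + 149)² = (2*(-1/12)*5 + 149)² = (-⅚ + 149)² = (889/6)² = 790321/36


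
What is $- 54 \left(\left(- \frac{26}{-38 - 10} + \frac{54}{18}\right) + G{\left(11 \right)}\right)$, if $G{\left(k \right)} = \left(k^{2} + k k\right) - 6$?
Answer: $- \frac{51741}{4} \approx -12935.0$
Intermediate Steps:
$G{\left(k \right)} = -6 + 2 k^{2}$ ($G{\left(k \right)} = \left(k^{2} + k^{2}\right) - 6 = 2 k^{2} - 6 = -6 + 2 k^{2}$)
$- 54 \left(\left(- \frac{26}{-38 - 10} + \frac{54}{18}\right) + G{\left(11 \right)}\right) = - 54 \left(\left(- \frac{26}{-38 - 10} + \frac{54}{18}\right) - \left(6 - 2 \cdot 11^{2}\right)\right) = - 54 \left(\left(- \frac{26}{-48} + 54 \cdot \frac{1}{18}\right) + \left(-6 + 2 \cdot 121\right)\right) = - 54 \left(\left(\left(-26\right) \left(- \frac{1}{48}\right) + 3\right) + \left(-6 + 242\right)\right) = - 54 \left(\left(\frac{13}{24} + 3\right) + 236\right) = - 54 \left(\frac{85}{24} + 236\right) = \left(-54\right) \frac{5749}{24} = - \frac{51741}{4}$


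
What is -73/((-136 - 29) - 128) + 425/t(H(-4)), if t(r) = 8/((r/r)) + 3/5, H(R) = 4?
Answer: 625764/12599 ≈ 49.668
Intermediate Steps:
t(r) = 43/5 (t(r) = 8/1 + 3*(⅕) = 8*1 + ⅗ = 8 + ⅗ = 43/5)
-73/((-136 - 29) - 128) + 425/t(H(-4)) = -73/((-136 - 29) - 128) + 425/(43/5) = -73/(-165 - 128) + 425*(5/43) = -73/(-293) + 2125/43 = -73*(-1/293) + 2125/43 = 73/293 + 2125/43 = 625764/12599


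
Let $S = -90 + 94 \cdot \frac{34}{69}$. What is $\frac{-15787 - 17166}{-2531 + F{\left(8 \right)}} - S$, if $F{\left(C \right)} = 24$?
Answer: $\frac{427385}{7521} \approx 56.826$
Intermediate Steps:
$S = - \frac{3014}{69}$ ($S = -90 + 94 \cdot 34 \cdot \frac{1}{69} = -90 + 94 \cdot \frac{34}{69} = -90 + \frac{3196}{69} = - \frac{3014}{69} \approx -43.681$)
$\frac{-15787 - 17166}{-2531 + F{\left(8 \right)}} - S = \frac{-15787 - 17166}{-2531 + 24} - - \frac{3014}{69} = - \frac{32953}{-2507} + \frac{3014}{69} = \left(-32953\right) \left(- \frac{1}{2507}\right) + \frac{3014}{69} = \frac{32953}{2507} + \frac{3014}{69} = \frac{427385}{7521}$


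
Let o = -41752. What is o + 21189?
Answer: -20563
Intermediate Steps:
o + 21189 = -41752 + 21189 = -20563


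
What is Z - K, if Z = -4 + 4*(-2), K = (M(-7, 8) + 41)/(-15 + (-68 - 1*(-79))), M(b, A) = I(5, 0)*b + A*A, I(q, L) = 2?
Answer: 43/4 ≈ 10.750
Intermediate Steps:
M(b, A) = A² + 2*b (M(b, A) = 2*b + A*A = 2*b + A² = A² + 2*b)
K = -91/4 (K = ((8² + 2*(-7)) + 41)/(-15 + (-68 - 1*(-79))) = ((64 - 14) + 41)/(-15 + (-68 + 79)) = (50 + 41)/(-15 + 11) = 91/(-4) = 91*(-¼) = -91/4 ≈ -22.750)
Z = -12 (Z = -4 - 8 = -12)
Z - K = -12 - 1*(-91/4) = -12 + 91/4 = 43/4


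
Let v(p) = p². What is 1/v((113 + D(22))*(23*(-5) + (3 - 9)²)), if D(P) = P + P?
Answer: 1/153834409 ≈ 6.5005e-9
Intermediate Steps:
D(P) = 2*P
1/v((113 + D(22))*(23*(-5) + (3 - 9)²)) = 1/(((113 + 2*22)*(23*(-5) + (3 - 9)²))²) = 1/(((113 + 44)*(-115 + (-6)²))²) = 1/((157*(-115 + 36))²) = 1/((157*(-79))²) = 1/((-12403)²) = 1/153834409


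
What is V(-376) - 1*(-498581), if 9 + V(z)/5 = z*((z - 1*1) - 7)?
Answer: 1220456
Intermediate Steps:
V(z) = -45 + 5*z*(-8 + z) (V(z) = -45 + 5*(z*((z - 1*1) - 7)) = -45 + 5*(z*((z - 1) - 7)) = -45 + 5*(z*((-1 + z) - 7)) = -45 + 5*(z*(-8 + z)) = -45 + 5*z*(-8 + z))
V(-376) - 1*(-498581) = (-45 - 40*(-376) + 5*(-376)²) - 1*(-498581) = (-45 + 15040 + 5*141376) + 498581 = (-45 + 15040 + 706880) + 498581 = 721875 + 498581 = 1220456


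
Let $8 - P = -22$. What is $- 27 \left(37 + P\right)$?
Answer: $-1809$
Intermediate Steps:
$P = 30$ ($P = 8 - -22 = 8 + 22 = 30$)
$- 27 \left(37 + P\right) = - 27 \left(37 + 30\right) = \left(-27\right) 67 = -1809$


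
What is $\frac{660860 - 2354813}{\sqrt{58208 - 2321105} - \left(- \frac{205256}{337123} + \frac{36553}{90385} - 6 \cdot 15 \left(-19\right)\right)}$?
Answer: $\frac{206857695370340872289453577795}{370410761886703765662257962} + \frac{14155113514943577740647381425 i \sqrt{27937}}{4815339904527148953609353506} \approx 558.46 + 491.33 i$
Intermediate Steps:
$\frac{660860 - 2354813}{\sqrt{58208 - 2321105} - \left(- \frac{205256}{337123} + \frac{36553}{90385} - 6 \cdot 15 \left(-19\right)\right)} = - \frac{1693953}{\sqrt{-2262897} - \left(1710 - \frac{205256}{337123} + \frac{36553}{90385}\right)} = - \frac{1693953}{9 i \sqrt{27937} - \frac{52098945420509}{30470862355}} = - \frac{1693953}{- \frac{52098945420509}{30470862355} + 9 i \sqrt{27937}}$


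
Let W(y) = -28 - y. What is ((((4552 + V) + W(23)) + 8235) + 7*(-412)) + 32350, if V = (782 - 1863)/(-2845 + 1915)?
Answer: 39248941/930 ≈ 42203.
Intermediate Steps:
V = 1081/930 (V = -1081/(-930) = -1081*(-1/930) = 1081/930 ≈ 1.1624)
((((4552 + V) + W(23)) + 8235) + 7*(-412)) + 32350 = ((((4552 + 1081/930) + (-28 - 1*23)) + 8235) + 7*(-412)) + 32350 = (((4234441/930 + (-28 - 23)) + 8235) - 2884) + 32350 = (((4234441/930 - 51) + 8235) - 2884) + 32350 = ((4187011/930 + 8235) - 2884) + 32350 = (11845561/930 - 2884) + 32350 = 9163441/930 + 32350 = 39248941/930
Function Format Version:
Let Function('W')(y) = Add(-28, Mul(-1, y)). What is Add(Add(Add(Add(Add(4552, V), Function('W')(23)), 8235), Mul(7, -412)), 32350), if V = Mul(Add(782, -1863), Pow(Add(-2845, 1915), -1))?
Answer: Rational(39248941, 930) ≈ 42203.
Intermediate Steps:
V = Rational(1081, 930) (V = Mul(-1081, Pow(-930, -1)) = Mul(-1081, Rational(-1, 930)) = Rational(1081, 930) ≈ 1.1624)
Add(Add(Add(Add(Add(4552, V), Function('W')(23)), 8235), Mul(7, -412)), 32350) = Add(Add(Add(Add(Add(4552, Rational(1081, 930)), Add(-28, Mul(-1, 23))), 8235), Mul(7, -412)), 32350) = Add(Add(Add(Add(Rational(4234441, 930), Add(-28, -23)), 8235), -2884), 32350) = Add(Add(Add(Add(Rational(4234441, 930), -51), 8235), -2884), 32350) = Add(Add(Add(Rational(4187011, 930), 8235), -2884), 32350) = Add(Add(Rational(11845561, 930), -2884), 32350) = Add(Rational(9163441, 930), 32350) = Rational(39248941, 930)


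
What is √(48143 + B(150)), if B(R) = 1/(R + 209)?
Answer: √6204718342/359 ≈ 219.42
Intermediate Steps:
B(R) = 1/(209 + R)
√(48143 + B(150)) = √(48143 + 1/(209 + 150)) = √(48143 + 1/359) = √(17283338/359) = √6204718342/359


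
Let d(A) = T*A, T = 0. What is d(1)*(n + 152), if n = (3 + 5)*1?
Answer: 0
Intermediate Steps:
d(A) = 0 (d(A) = 0*A = 0)
n = 8 (n = 8*1 = 8)
d(1)*(n + 152) = 0*(8 + 152) = 0*160 = 0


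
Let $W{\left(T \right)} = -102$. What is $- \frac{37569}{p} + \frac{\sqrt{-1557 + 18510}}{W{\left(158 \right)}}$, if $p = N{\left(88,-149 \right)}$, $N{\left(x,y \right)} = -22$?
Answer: $\frac{37569}{22} - \frac{\sqrt{16953}}{102} \approx 1706.4$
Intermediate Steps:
$p = -22$
$- \frac{37569}{p} + \frac{\sqrt{-1557 + 18510}}{W{\left(158 \right)}} = - \frac{37569}{-22} + \frac{\sqrt{-1557 + 18510}}{-102} = \left(-37569\right) \left(- \frac{1}{22}\right) + \sqrt{16953} \left(- \frac{1}{102}\right) = \frac{37569}{22} - \frac{\sqrt{16953}}{102}$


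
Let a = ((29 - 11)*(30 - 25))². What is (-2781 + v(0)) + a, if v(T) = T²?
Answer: 5319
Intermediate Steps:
a = 8100 (a = (18*5)² = 90² = 8100)
(-2781 + v(0)) + a = (-2781 + 0²) + 8100 = (-2781 + 0) + 8100 = -2781 + 8100 = 5319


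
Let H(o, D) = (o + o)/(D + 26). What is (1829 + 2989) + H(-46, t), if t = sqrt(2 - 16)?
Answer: 72218/15 + 2*I*sqrt(14)/15 ≈ 4814.5 + 0.49889*I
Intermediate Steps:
t = I*sqrt(14) (t = sqrt(-14) = I*sqrt(14) ≈ 3.7417*I)
H(o, D) = 2*o/(26 + D) (H(o, D) = (2*o)/(26 + D) = 2*o/(26 + D))
(1829 + 2989) + H(-46, t) = (1829 + 2989) + 2*(-46)/(26 + I*sqrt(14)) = 4818 - 92/(26 + I*sqrt(14))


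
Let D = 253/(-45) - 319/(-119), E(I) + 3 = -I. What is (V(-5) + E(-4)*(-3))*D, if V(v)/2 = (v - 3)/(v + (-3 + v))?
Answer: 362296/69615 ≈ 5.2043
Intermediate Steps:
V(v) = 2*(-3 + v)/(-3 + 2*v) (V(v) = 2*((v - 3)/(v + (-3 + v))) = 2*((-3 + v)/(-3 + 2*v)) = 2*(-3 + v)/(-3 + 2*v))
E(I) = -3 - I
D = -15752/5355 (D = 253*(-1/45) - 319*(-1/119) = -253/45 + 319/119 = -15752/5355 ≈ -2.9416)
(V(-5) + E(-4)*(-3))*D = (2*(-3 - 5)/(-3 + 2*(-5)) + (-3 - 1*(-4))*(-3))*(-15752/5355) = (2*(-8)/(-3 - 10) + (-3 + 4)*(-3))*(-15752/5355) = (2*(-8)/(-13) + 1*(-3))*(-15752/5355) = (2*(-1/13)*(-8) - 3)*(-15752/5355) = (16/13 - 3)*(-15752/5355) = -23/13*(-15752/5355) = 362296/69615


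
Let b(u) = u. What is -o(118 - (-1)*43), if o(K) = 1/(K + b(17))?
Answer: -1/178 ≈ -0.0056180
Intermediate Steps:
o(K) = 1/(17 + K) (o(K) = 1/(K + 17) = 1/(17 + K))
-o(118 - (-1)*43) = -1/(17 + (118 - (-1)*43)) = -1/(17 + (118 - 1*(-43))) = -1/(17 + (118 + 43)) = -1/(17 + 161) = -1/178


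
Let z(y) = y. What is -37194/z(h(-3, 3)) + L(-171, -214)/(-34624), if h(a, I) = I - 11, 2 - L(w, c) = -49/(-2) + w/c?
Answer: 17224395117/3704768 ≈ 4649.3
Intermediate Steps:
L(w, c) = -45/2 - w/c (L(w, c) = 2 - (-49/(-2) + w/c) = 2 - (-49*(-1/2) + w/c) = 2 - (49/2 + w/c) = 2 + (-49/2 - w/c) = -45/2 - w/c)
h(a, I) = -11 + I
-37194/z(h(-3, 3)) + L(-171, -214)/(-34624) = -37194/(-11 + 3) + (-45/2 - 1*(-171)/(-214))/(-34624) = -37194/(-8) + (-45/2 - 1*(-171)*(-1/214))*(-1/34624) = -37194*(-1/8) + (-45/2 - 171/214)*(-1/34624) = 18597/4 - 2493/107*(-1/34624) = 18597/4 + 2493/3704768 = 17224395117/3704768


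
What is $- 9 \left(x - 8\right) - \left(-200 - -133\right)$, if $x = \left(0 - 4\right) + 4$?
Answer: $139$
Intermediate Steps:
$x = 0$ ($x = -4 + 4 = 0$)
$- 9 \left(x - 8\right) - \left(-200 - -133\right) = - 9 \left(0 - 8\right) - \left(-200 - -133\right) = \left(-9\right) \left(-8\right) - \left(-200 + 133\right) = 72 - -67 = 72 + 67 = 139$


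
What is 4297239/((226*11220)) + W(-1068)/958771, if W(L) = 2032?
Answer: 125006688373/73671963640 ≈ 1.6968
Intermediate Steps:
4297239/((226*11220)) + W(-1068)/958771 = 4297239/((226*11220)) + 2032/958771 = 4297239/2535720 + 2032*(1/958771) = 4297239*(1/2535720) + 2032/958771 = 1432413/845240 + 2032/958771 = 125006688373/73671963640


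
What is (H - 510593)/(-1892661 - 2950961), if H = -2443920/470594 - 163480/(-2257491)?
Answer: 15954114638764483/151343488155116082 ≈ 0.10542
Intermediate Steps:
H = -160005726400/31245932931 (H = -2443920*1/470594 - 163480*(-1/2257491) = -71880/13841 + 163480/2257491 = -160005726400/31245932931 ≈ -5.1208)
(H - 510593)/(-1892661 - 2950961) = (-160005726400/31245932931 - 510593)/(-1892661 - 2950961) = -15954114638764483/31245932931/(-4843622) = -15954114638764483/31245932931*(-1/4843622) = 15954114638764483/151343488155116082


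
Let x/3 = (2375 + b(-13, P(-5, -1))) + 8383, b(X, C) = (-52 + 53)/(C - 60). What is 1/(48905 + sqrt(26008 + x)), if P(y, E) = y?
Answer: 3178825/155456648298 - sqrt(246241255)/155456648298 ≈ 2.0347e-5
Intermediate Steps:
b(X, C) = 1/(-60 + C)
x = 2097807/65 (x = 3*((2375 + 1/(-60 - 5)) + 8383) = 3*((2375 + 1/(-65)) + 8383) = 3*((2375 - 1/65) + 8383) = 3*(154374/65 + 8383) = 3*(699269/65) = 2097807/65 ≈ 32274.)
1/(48905 + sqrt(26008 + x)) = 1/(48905 + sqrt(26008 + 2097807/65)) = 1/(48905 + sqrt(3788327/65)) = 1/(48905 + sqrt(246241255)/65)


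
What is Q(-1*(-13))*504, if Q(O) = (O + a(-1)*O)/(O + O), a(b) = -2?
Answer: -252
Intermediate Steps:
Q(O) = -½ (Q(O) = (O - 2*O)/(O + O) = (-O)/((2*O)) = (-O)*(1/(2*O)) = -½)
Q(-1*(-13))*504 = -½*504 = -252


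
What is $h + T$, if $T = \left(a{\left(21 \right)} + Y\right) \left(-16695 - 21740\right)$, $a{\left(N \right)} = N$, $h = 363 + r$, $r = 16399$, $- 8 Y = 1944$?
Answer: $8549332$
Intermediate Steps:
$Y = -243$ ($Y = \left(- \frac{1}{8}\right) 1944 = -243$)
$h = 16762$ ($h = 363 + 16399 = 16762$)
$T = 8532570$ ($T = \left(21 - 243\right) \left(-16695 - 21740\right) = \left(-222\right) \left(-38435\right) = 8532570$)
$h + T = 16762 + 8532570 = 8549332$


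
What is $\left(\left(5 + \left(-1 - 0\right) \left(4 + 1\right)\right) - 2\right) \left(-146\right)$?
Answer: $292$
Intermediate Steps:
$\left(\left(5 + \left(-1 - 0\right) \left(4 + 1\right)\right) - 2\right) \left(-146\right) = \left(\left(5 + \left(-1 + 0\right) 5\right) - 2\right) \left(-146\right) = \left(\left(5 - 5\right) - 2\right) \left(-146\right) = \left(0 - 2\right) \left(-146\right) = \left(-2\right) \left(-146\right) = 292$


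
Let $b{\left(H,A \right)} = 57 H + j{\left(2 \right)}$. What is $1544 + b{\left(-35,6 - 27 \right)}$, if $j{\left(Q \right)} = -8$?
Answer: $-459$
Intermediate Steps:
$b{\left(H,A \right)} = -8 + 57 H$ ($b{\left(H,A \right)} = 57 H - 8 = -8 + 57 H$)
$1544 + b{\left(-35,6 - 27 \right)} = 1544 + \left(-8 + 57 \left(-35\right)\right) = 1544 - 2003 = -459$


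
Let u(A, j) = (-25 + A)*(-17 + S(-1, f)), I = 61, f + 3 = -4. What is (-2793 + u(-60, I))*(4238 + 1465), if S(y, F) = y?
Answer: -7202889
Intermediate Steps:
f = -7 (f = -3 - 4 = -7)
u(A, j) = 450 - 18*A (u(A, j) = (-25 + A)*(-17 - 1) = (-25 + A)*(-18) = 450 - 18*A)
(-2793 + u(-60, I))*(4238 + 1465) = (-2793 + (450 - 18*(-60)))*(4238 + 1465) = (-2793 + (450 + 1080))*5703 = (-2793 + 1530)*5703 = -1263*5703 = -7202889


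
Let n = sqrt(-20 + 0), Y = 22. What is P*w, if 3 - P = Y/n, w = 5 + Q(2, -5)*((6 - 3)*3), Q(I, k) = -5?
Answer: -120 - 88*I*sqrt(5) ≈ -120.0 - 196.77*I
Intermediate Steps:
w = -40 (w = 5 - 5*(6 - 3)*3 = 5 - 15*3 = 5 - 5*9 = 5 - 45 = -40)
n = 2*I*sqrt(5) (n = sqrt(-20) = 2*I*sqrt(5) ≈ 4.4721*I)
P = 3 + 11*I*sqrt(5)/5 (P = 3 - 22/(2*I*sqrt(5)) = 3 - 22*(-I*sqrt(5)/10) = 3 - (-11)*I*sqrt(5)/5 = 3 + 11*I*sqrt(5)/5 ≈ 3.0 + 4.9193*I)
P*w = (3 + 11*I*sqrt(5)/5)*(-40) = -120 - 88*I*sqrt(5)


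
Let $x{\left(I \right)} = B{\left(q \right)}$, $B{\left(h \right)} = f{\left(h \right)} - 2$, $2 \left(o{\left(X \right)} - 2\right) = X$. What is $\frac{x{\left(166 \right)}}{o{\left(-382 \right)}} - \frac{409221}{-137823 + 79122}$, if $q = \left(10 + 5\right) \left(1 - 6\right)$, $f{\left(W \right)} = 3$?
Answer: $\frac{25761356}{3698163} \approx 6.966$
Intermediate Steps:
$o{\left(X \right)} = 2 + \frac{X}{2}$
$q = -75$ ($q = 15 \left(-5\right) = -75$)
$B{\left(h \right)} = 1$ ($B{\left(h \right)} = 3 - 2 = 1$)
$x{\left(I \right)} = 1$
$\frac{x{\left(166 \right)}}{o{\left(-382 \right)}} - \frac{409221}{-137823 + 79122} = 1 \frac{1}{2 + \frac{1}{2} \left(-382\right)} - \frac{409221}{-137823 + 79122} = 1 \frac{1}{2 - 191} - \frac{409221}{-58701} = 1 \frac{1}{-189} - - \frac{136407}{19567} = 1 \left(- \frac{1}{189}\right) + \frac{136407}{19567} = - \frac{1}{189} + \frac{136407}{19567} = \frac{25761356}{3698163}$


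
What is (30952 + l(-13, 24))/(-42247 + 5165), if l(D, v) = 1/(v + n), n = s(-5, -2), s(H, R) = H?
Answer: -588089/704558 ≈ -0.83469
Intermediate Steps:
n = -5
l(D, v) = 1/(-5 + v) (l(D, v) = 1/(v - 5) = 1/(-5 + v))
(30952 + l(-13, 24))/(-42247 + 5165) = (30952 + 1/(-5 + 24))/(-42247 + 5165) = (30952 + 1/19)/(-37082) = (30952 + 1/19)*(-1/37082) = (588089/19)*(-1/37082) = -588089/704558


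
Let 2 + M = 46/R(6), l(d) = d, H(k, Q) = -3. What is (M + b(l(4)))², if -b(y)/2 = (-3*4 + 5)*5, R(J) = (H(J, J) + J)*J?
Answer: 403225/81 ≈ 4978.1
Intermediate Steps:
R(J) = J*(-3 + J) (R(J) = (-3 + J)*J = J*(-3 + J))
M = 5/9 (M = -2 + 46/((6*(-3 + 6))) = -2 + 46/((6*3)) = -2 + 46/18 = -2 + 46*(1/18) = -2 + 23/9 = 5/9 ≈ 0.55556)
b(y) = 70 (b(y) = -2*(-3*4 + 5)*5 = -2*(-12 + 5)*5 = -(-14)*5 = -2*(-35) = 70)
(M + b(l(4)))² = (5/9 + 70)² = (635/9)² = 403225/81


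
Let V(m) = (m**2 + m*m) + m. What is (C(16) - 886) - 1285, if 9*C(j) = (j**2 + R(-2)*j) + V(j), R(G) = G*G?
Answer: -18691/9 ≈ -2076.8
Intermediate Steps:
V(m) = m + 2*m**2 (V(m) = (m**2 + m**2) + m = 2*m**2 + m = m + 2*m**2)
R(G) = G**2
C(j) = j**2/9 + 4*j/9 + j*(1 + 2*j)/9 (C(j) = ((j**2 + (-2)**2*j) + j*(1 + 2*j))/9 = ((j**2 + 4*j) + j*(1 + 2*j))/9 = (j**2 + 4*j + j*(1 + 2*j))/9 = j**2/9 + 4*j/9 + j*(1 + 2*j)/9)
(C(16) - 886) - 1285 = ((1/9)*16*(5 + 3*16) - 886) - 1285 = ((1/9)*16*(5 + 48) - 886) - 1285 = ((1/9)*16*53 - 886) - 1285 = (848/9 - 886) - 1285 = -7126/9 - 1285 = -18691/9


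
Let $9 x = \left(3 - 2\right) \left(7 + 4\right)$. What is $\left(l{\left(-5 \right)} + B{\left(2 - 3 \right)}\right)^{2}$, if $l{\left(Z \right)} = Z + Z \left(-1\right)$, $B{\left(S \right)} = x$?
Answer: $\frac{121}{81} \approx 1.4938$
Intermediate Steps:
$x = \frac{11}{9}$ ($x = \frac{\left(3 - 2\right) \left(7 + 4\right)}{9} = \frac{1 \cdot 11}{9} = \frac{1}{9} \cdot 11 = \frac{11}{9} \approx 1.2222$)
$B{\left(S \right)} = \frac{11}{9}$
$l{\left(Z \right)} = 0$ ($l{\left(Z \right)} = Z - Z = 0$)
$\left(l{\left(-5 \right)} + B{\left(2 - 3 \right)}\right)^{2} = \left(0 + \frac{11}{9}\right)^{2} = \left(\frac{11}{9}\right)^{2} = \frac{121}{81}$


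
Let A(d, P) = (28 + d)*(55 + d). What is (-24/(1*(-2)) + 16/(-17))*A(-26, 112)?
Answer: 10904/17 ≈ 641.41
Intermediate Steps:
(-24/(1*(-2)) + 16/(-17))*A(-26, 112) = (-24/(1*(-2)) + 16/(-17))*(1540 + (-26)**2 + 83*(-26)) = (-24/(-2) + 16*(-1/17))*(1540 + 676 - 2158) = (-24*(-1/2) - 16/17)*58 = (12 - 16/17)*58 = (188/17)*58 = 10904/17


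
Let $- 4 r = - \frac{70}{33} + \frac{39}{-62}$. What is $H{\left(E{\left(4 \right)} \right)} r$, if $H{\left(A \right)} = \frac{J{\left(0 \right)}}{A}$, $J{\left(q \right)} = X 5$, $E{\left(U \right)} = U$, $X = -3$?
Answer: $- \frac{28135}{10912} \approx -2.5784$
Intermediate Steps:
$J{\left(q \right)} = -15$ ($J{\left(q \right)} = \left(-3\right) 5 = -15$)
$r = \frac{5627}{8184}$ ($r = - \frac{- \frac{70}{33} + \frac{39}{-62}}{4} = - \frac{\left(-70\right) \frac{1}{33} + 39 \left(- \frac{1}{62}\right)}{4} = - \frac{- \frac{70}{33} - \frac{39}{62}}{4} = \left(- \frac{1}{4}\right) \left(- \frac{5627}{2046}\right) = \frac{5627}{8184} \approx 0.68756$)
$H{\left(A \right)} = - \frac{15}{A}$
$H{\left(E{\left(4 \right)} \right)} r = - \frac{15}{4} \cdot \frac{5627}{8184} = \left(-15\right) \frac{1}{4} \cdot \frac{5627}{8184} = \left(- \frac{15}{4}\right) \frac{5627}{8184} = - \frac{28135}{10912}$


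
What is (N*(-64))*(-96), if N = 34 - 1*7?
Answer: 165888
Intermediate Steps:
N = 27 (N = 34 - 7 = 27)
(N*(-64))*(-96) = (27*(-64))*(-96) = -1728*(-96) = 165888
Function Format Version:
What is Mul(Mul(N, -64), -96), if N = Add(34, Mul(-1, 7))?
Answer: 165888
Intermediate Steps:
N = 27 (N = Add(34, -7) = 27)
Mul(Mul(N, -64), -96) = Mul(Mul(27, -64), -96) = Mul(-1728, -96) = 165888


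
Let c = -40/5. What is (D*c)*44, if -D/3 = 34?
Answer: 35904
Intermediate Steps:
D = -102 (D = -3*34 = -102)
c = -8 (c = -40*⅕ = -8)
(D*c)*44 = -102*(-8)*44 = 816*44 = 35904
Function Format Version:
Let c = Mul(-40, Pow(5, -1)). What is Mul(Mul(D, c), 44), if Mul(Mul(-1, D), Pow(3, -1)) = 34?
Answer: 35904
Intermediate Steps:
D = -102 (D = Mul(-3, 34) = -102)
c = -8 (c = Mul(-40, Rational(1, 5)) = -8)
Mul(Mul(D, c), 44) = Mul(Mul(-102, -8), 44) = Mul(816, 44) = 35904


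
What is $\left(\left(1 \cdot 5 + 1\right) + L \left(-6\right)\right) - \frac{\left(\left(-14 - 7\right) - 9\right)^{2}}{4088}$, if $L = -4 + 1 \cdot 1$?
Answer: $\frac{24303}{1022} \approx 23.78$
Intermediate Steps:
$L = -3$ ($L = -4 + 1 = -3$)
$\left(\left(1 \cdot 5 + 1\right) + L \left(-6\right)\right) - \frac{\left(\left(-14 - 7\right) - 9\right)^{2}}{4088} = \left(\left(1 \cdot 5 + 1\right) - -18\right) - \frac{\left(\left(-14 - 7\right) - 9\right)^{2}}{4088} = \left(\left(5 + 1\right) + 18\right) - \left(\left(-14 - 7\right) - 9\right)^{2} \cdot \frac{1}{4088} = \left(6 + 18\right) - \left(-21 - 9\right)^{2} \cdot \frac{1}{4088} = 24 - \left(-30\right)^{2} \cdot \frac{1}{4088} = 24 - 900 \cdot \frac{1}{4088} = 24 - \frac{225}{1022} = \frac{24303}{1022}$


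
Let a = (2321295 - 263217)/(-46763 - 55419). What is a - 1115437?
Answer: -56989820806/51091 ≈ -1.1155e+6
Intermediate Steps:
a = -1029039/51091 (a = 2058078/(-102182) = 2058078*(-1/102182) = -1029039/51091 ≈ -20.141)
a - 1115437 = -1029039/51091 - 1115437 = -56989820806/51091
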